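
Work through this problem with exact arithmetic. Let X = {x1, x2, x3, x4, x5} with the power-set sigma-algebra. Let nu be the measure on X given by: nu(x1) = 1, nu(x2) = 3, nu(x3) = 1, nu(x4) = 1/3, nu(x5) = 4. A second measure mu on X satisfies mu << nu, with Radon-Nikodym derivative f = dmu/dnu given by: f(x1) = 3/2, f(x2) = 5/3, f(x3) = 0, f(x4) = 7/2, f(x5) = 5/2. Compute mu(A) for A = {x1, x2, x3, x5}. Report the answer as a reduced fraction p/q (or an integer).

By the defining property of the Radon-Nikodym derivative, for every measurable set A,
  mu(A) = integral_A f dnu.
Since nu is a discrete measure concentrated on the atoms of X, the integral over A reduces to the sum
  mu(A) = sum_{x in A} f(x) * nu({x}).
Computing each term:
  x1: f(x1) * nu(x1) = 3/2 * 1 = 3/2.
  x2: f(x2) * nu(x2) = 5/3 * 3 = 5.
  x3: f(x3) * nu(x3) = 0 * 1 = 0.
  x5: f(x5) * nu(x5) = 5/2 * 4 = 10.
Summing: mu(A) = 3/2 + 5 + 0 + 10 = 33/2.

33/2


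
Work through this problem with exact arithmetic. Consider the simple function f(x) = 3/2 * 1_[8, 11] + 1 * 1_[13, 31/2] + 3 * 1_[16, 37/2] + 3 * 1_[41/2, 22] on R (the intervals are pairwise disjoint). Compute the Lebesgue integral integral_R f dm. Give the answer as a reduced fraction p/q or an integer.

For a simple function f = sum_i c_i * 1_{A_i} with disjoint A_i,
  integral f dm = sum_i c_i * m(A_i).
Lengths of the A_i:
  m(A_1) = 11 - 8 = 3.
  m(A_2) = 31/2 - 13 = 5/2.
  m(A_3) = 37/2 - 16 = 5/2.
  m(A_4) = 22 - 41/2 = 3/2.
Contributions c_i * m(A_i):
  (3/2) * (3) = 9/2.
  (1) * (5/2) = 5/2.
  (3) * (5/2) = 15/2.
  (3) * (3/2) = 9/2.
Total: 9/2 + 5/2 + 15/2 + 9/2 = 19.

19


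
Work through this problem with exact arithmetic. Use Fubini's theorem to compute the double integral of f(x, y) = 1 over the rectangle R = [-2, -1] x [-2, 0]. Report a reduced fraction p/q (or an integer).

f(x, y) is a tensor product of a function of x and a function of y, and both factors are bounded continuous (hence Lebesgue integrable) on the rectangle, so Fubini's theorem applies:
  integral_R f d(m x m) = (integral_a1^b1 1 dx) * (integral_a2^b2 1 dy).
Inner integral in x: integral_{-2}^{-1} 1 dx = ((-1)^1 - (-2)^1)/1
  = 1.
Inner integral in y: integral_{-2}^{0} 1 dy = (0^1 - (-2)^1)/1
  = 2.
Product: (1) * (2) = 2.

2


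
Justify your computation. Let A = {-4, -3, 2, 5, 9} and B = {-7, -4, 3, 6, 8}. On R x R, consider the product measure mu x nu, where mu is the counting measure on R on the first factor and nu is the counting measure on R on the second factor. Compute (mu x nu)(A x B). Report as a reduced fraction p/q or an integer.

For a measurable rectangle A x B, the product measure satisfies
  (mu x nu)(A x B) = mu(A) * nu(B).
  mu(A) = 5.
  nu(B) = 5.
  (mu x nu)(A x B) = 5 * 5 = 25.

25


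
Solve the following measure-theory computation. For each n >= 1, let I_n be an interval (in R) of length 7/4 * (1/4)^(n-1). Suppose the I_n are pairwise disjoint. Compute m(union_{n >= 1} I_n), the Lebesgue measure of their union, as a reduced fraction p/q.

By countable additivity of the Lebesgue measure on pairwise disjoint measurable sets,
  m(union_{n >= 1} I_n) = sum_{n >= 1} m(I_n) = sum_{n >= 1} a * r^(n-1),
  with a = 7/4 and r = 1/4.
Since 0 < r = 1/4 < 1, the geometric series converges:
  sum_{n >= 1} a * r^(n-1) = a / (1 - r).
  = 7/4 / (1 - 1/4)
  = 7/4 / (3/4)
  = 7/3.

7/3


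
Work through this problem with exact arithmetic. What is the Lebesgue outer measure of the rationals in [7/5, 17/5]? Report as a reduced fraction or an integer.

Q cap [7/5, 17/5] is countable; list its elements as q_1, q_2, ... . Fix eps > 0 and cover the k-th point by an interval of length eps * 2^(-k). The cover has total length eps * sum_{k>=1} 2^(-k) = eps, so by definition of outer measure m*(Q cap [7/5, 17/5]) <= eps. Since eps was arbitrary and m* >= 0, the outer measure is 0.

0


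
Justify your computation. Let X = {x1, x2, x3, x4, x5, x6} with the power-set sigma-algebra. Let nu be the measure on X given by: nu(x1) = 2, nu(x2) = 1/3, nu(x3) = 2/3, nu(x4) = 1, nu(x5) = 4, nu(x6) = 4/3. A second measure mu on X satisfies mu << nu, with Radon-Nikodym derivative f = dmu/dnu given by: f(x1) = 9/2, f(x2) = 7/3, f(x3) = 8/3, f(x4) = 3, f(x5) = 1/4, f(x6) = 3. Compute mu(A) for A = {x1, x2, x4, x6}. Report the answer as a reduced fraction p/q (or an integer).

By the defining property of the Radon-Nikodym derivative, for every measurable set A,
  mu(A) = integral_A f dnu.
Since nu is a discrete measure concentrated on the atoms of X, the integral over A reduces to the sum
  mu(A) = sum_{x in A} f(x) * nu({x}).
Computing each term:
  x1: f(x1) * nu(x1) = 9/2 * 2 = 9.
  x2: f(x2) * nu(x2) = 7/3 * 1/3 = 7/9.
  x4: f(x4) * nu(x4) = 3 * 1 = 3.
  x6: f(x6) * nu(x6) = 3 * 4/3 = 4.
Summing: mu(A) = 9 + 7/9 + 3 + 4 = 151/9.

151/9


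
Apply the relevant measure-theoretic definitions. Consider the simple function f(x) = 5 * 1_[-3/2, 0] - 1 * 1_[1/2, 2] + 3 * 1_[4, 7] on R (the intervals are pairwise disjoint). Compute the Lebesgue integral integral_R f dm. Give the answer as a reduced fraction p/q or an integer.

For a simple function f = sum_i c_i * 1_{A_i} with disjoint A_i,
  integral f dm = sum_i c_i * m(A_i).
Lengths of the A_i:
  m(A_1) = 0 - (-3/2) = 3/2.
  m(A_2) = 2 - 1/2 = 3/2.
  m(A_3) = 7 - 4 = 3.
Contributions c_i * m(A_i):
  (5) * (3/2) = 15/2.
  (-1) * (3/2) = -3/2.
  (3) * (3) = 9.
Total: 15/2 - 3/2 + 9 = 15.

15


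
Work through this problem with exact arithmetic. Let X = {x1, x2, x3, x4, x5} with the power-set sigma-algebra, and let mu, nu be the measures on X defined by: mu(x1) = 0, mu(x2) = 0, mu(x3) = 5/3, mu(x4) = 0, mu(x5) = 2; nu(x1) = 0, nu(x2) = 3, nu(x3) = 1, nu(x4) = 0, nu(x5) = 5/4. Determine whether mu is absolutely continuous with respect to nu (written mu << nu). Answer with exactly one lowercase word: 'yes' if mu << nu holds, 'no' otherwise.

mu << nu means: every nu-null measurable set is also mu-null; equivalently, for every atom x, if nu({x}) = 0 then mu({x}) = 0.
Checking each atom:
  x1: nu = 0, mu = 0 -> consistent with mu << nu.
  x2: nu = 3 > 0 -> no constraint.
  x3: nu = 1 > 0 -> no constraint.
  x4: nu = 0, mu = 0 -> consistent with mu << nu.
  x5: nu = 5/4 > 0 -> no constraint.
No atom violates the condition. Therefore mu << nu.

yes


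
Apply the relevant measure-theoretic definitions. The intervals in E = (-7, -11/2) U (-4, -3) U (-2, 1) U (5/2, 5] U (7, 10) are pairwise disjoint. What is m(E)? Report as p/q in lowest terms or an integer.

For pairwise disjoint intervals, m(union_i I_i) = sum_i m(I_i),
and m is invariant under swapping open/closed endpoints (single points have measure 0).
So m(E) = sum_i (b_i - a_i).
  I_1 has length -11/2 - (-7) = 3/2.
  I_2 has length -3 - (-4) = 1.
  I_3 has length 1 - (-2) = 3.
  I_4 has length 5 - 5/2 = 5/2.
  I_5 has length 10 - 7 = 3.
Summing:
  m(E) = 3/2 + 1 + 3 + 5/2 + 3 = 11.

11


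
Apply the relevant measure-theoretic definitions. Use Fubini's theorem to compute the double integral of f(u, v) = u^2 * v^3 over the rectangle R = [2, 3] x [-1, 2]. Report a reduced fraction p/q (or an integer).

f(u, v) is a tensor product of a function of u and a function of v, and both factors are bounded continuous (hence Lebesgue integrable) on the rectangle, so Fubini's theorem applies:
  integral_R f d(m x m) = (integral_a1^b1 u^2 du) * (integral_a2^b2 v^3 dv).
Inner integral in u: integral_{2}^{3} u^2 du = (3^3 - 2^3)/3
  = 19/3.
Inner integral in v: integral_{-1}^{2} v^3 dv = (2^4 - (-1)^4)/4
  = 15/4.
Product: (19/3) * (15/4) = 95/4.

95/4


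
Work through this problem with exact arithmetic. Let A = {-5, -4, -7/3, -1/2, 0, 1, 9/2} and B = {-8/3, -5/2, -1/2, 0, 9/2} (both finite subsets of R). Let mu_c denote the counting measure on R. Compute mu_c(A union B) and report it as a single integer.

Counting measure on a finite set equals cardinality. By inclusion-exclusion, |A union B| = |A| + |B| - |A cap B|.
|A| = 7, |B| = 5, |A cap B| = 3.
So mu_c(A union B) = 7 + 5 - 3 = 9.

9


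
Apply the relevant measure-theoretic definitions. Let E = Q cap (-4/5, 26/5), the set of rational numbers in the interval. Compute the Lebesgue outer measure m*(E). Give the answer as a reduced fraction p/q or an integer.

E = Q cap (-4/5, 26/5) is a subset of Q, which is countable. Enumerate Q = {q_1, q_2, ...}; for any eps > 0, cover q_k by the open interval (q_k - eps/2^(k+1), q_k + eps/2^(k+1)), of length eps/2^k. The total cover length is sum_{k>=1} eps/2^k = eps. Hence m*(E) <= m*(Q) <= eps for every eps > 0, and since outer measure is non-negative, m*(E) = 0.

0


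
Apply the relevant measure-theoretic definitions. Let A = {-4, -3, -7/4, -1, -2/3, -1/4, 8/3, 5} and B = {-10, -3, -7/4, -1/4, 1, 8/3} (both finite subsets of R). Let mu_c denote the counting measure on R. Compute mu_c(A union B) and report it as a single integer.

Counting measure on a finite set equals cardinality. By inclusion-exclusion, |A union B| = |A| + |B| - |A cap B|.
|A| = 8, |B| = 6, |A cap B| = 4.
So mu_c(A union B) = 8 + 6 - 4 = 10.

10


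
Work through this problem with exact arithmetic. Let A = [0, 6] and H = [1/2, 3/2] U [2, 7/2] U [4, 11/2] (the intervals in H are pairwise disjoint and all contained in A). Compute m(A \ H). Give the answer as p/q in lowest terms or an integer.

The ambient interval has length m(A) = 6 - 0 = 6.
Since the holes are disjoint and sit inside A, by finite additivity
  m(H) = sum_i (b_i - a_i), and m(A \ H) = m(A) - m(H).
Computing the hole measures:
  m(H_1) = 3/2 - 1/2 = 1.
  m(H_2) = 7/2 - 2 = 3/2.
  m(H_3) = 11/2 - 4 = 3/2.
Summed: m(H) = 1 + 3/2 + 3/2 = 4.
So m(A \ H) = 6 - 4 = 2.

2


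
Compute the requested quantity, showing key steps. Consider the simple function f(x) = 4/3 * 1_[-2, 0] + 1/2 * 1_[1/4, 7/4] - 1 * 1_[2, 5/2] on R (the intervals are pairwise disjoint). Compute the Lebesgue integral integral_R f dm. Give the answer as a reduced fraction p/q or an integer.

For a simple function f = sum_i c_i * 1_{A_i} with disjoint A_i,
  integral f dm = sum_i c_i * m(A_i).
Lengths of the A_i:
  m(A_1) = 0 - (-2) = 2.
  m(A_2) = 7/4 - 1/4 = 3/2.
  m(A_3) = 5/2 - 2 = 1/2.
Contributions c_i * m(A_i):
  (4/3) * (2) = 8/3.
  (1/2) * (3/2) = 3/4.
  (-1) * (1/2) = -1/2.
Total: 8/3 + 3/4 - 1/2 = 35/12.

35/12


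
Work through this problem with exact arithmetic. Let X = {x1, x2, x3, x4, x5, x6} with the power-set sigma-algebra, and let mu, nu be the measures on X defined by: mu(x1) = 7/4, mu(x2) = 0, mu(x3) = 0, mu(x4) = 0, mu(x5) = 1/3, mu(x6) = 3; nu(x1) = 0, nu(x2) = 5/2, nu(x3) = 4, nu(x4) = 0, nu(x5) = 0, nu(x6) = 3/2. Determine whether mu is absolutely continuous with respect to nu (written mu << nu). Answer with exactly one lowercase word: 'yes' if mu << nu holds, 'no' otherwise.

mu << nu means: every nu-null measurable set is also mu-null; equivalently, for every atom x, if nu({x}) = 0 then mu({x}) = 0.
Checking each atom:
  x1: nu = 0, mu = 7/4 > 0 -> violates mu << nu.
  x2: nu = 5/2 > 0 -> no constraint.
  x3: nu = 4 > 0 -> no constraint.
  x4: nu = 0, mu = 0 -> consistent with mu << nu.
  x5: nu = 0, mu = 1/3 > 0 -> violates mu << nu.
  x6: nu = 3/2 > 0 -> no constraint.
The atom(s) x1, x5 violate the condition (nu = 0 but mu > 0). Therefore mu is NOT absolutely continuous w.r.t. nu.

no


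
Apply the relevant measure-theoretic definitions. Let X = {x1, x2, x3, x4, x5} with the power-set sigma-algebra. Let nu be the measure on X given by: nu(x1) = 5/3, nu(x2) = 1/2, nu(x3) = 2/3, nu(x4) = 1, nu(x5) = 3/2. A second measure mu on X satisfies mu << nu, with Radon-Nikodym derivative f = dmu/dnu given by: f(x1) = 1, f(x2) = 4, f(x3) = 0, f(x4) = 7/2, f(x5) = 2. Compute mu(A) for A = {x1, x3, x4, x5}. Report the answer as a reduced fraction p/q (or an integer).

By the defining property of the Radon-Nikodym derivative, for every measurable set A,
  mu(A) = integral_A f dnu.
Since nu is a discrete measure concentrated on the atoms of X, the integral over A reduces to the sum
  mu(A) = sum_{x in A} f(x) * nu({x}).
Computing each term:
  x1: f(x1) * nu(x1) = 1 * 5/3 = 5/3.
  x3: f(x3) * nu(x3) = 0 * 2/3 = 0.
  x4: f(x4) * nu(x4) = 7/2 * 1 = 7/2.
  x5: f(x5) * nu(x5) = 2 * 3/2 = 3.
Summing: mu(A) = 5/3 + 0 + 7/2 + 3 = 49/6.

49/6


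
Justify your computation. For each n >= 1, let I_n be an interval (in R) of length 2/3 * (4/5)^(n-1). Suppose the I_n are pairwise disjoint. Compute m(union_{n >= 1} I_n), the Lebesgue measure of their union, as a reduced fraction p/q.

By countable additivity of the Lebesgue measure on pairwise disjoint measurable sets,
  m(union_{n >= 1} I_n) = sum_{n >= 1} m(I_n) = sum_{n >= 1} a * r^(n-1),
  with a = 2/3 and r = 4/5.
Since 0 < r = 4/5 < 1, the geometric series converges:
  sum_{n >= 1} a * r^(n-1) = a / (1 - r).
  = 2/3 / (1 - 4/5)
  = 2/3 / (1/5)
  = 10/3.

10/3


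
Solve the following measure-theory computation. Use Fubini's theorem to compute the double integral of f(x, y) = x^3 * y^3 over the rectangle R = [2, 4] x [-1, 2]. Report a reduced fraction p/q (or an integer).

f(x, y) is a tensor product of a function of x and a function of y, and both factors are bounded continuous (hence Lebesgue integrable) on the rectangle, so Fubini's theorem applies:
  integral_R f d(m x m) = (integral_a1^b1 x^3 dx) * (integral_a2^b2 y^3 dy).
Inner integral in x: integral_{2}^{4} x^3 dx = (4^4 - 2^4)/4
  = 60.
Inner integral in y: integral_{-1}^{2} y^3 dy = (2^4 - (-1)^4)/4
  = 15/4.
Product: (60) * (15/4) = 225.

225


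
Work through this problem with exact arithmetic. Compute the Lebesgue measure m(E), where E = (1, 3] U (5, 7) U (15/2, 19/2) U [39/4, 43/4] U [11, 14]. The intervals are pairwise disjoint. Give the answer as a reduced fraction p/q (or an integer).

For pairwise disjoint intervals, m(union_i I_i) = sum_i m(I_i),
and m is invariant under swapping open/closed endpoints (single points have measure 0).
So m(E) = sum_i (b_i - a_i).
  I_1 has length 3 - 1 = 2.
  I_2 has length 7 - 5 = 2.
  I_3 has length 19/2 - 15/2 = 2.
  I_4 has length 43/4 - 39/4 = 1.
  I_5 has length 14 - 11 = 3.
Summing:
  m(E) = 2 + 2 + 2 + 1 + 3 = 10.

10


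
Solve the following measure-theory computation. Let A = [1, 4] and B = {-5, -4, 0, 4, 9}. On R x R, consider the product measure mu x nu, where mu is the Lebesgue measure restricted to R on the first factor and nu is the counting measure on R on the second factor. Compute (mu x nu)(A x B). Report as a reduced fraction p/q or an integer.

For a measurable rectangle A x B, the product measure satisfies
  (mu x nu)(A x B) = mu(A) * nu(B).
  mu(A) = 3.
  nu(B) = 5.
  (mu x nu)(A x B) = 3 * 5 = 15.

15


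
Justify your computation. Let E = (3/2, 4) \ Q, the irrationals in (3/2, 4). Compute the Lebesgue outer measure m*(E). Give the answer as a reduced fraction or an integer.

The interval I = (3/2, 4) has m(I) = 4 - 3/2 = 5/2 (endpoints are measure-zero, so open/closed/half-open agree). Write I = (I cap Q) u (I \ Q). The rationals in I are countable, so m*(I cap Q) = 0 (cover each rational by intervals whose total length is arbitrarily small). By countable subadditivity m*(I) <= m*(I cap Q) + m*(I \ Q), hence m*(I \ Q) >= m(I) = 5/2. The reverse inequality m*(I \ Q) <= m*(I) = 5/2 is trivial since (I \ Q) is a subset of I. Therefore m*(I \ Q) = 5/2.

5/2


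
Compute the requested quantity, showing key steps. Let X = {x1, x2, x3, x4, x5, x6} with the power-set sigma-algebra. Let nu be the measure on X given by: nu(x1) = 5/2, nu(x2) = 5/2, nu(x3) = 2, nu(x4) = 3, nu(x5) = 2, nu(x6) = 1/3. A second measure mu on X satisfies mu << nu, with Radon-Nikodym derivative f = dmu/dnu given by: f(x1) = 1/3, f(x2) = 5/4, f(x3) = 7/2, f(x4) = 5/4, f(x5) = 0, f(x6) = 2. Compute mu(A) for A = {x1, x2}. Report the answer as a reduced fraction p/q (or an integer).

By the defining property of the Radon-Nikodym derivative, for every measurable set A,
  mu(A) = integral_A f dnu.
Since nu is a discrete measure concentrated on the atoms of X, the integral over A reduces to the sum
  mu(A) = sum_{x in A} f(x) * nu({x}).
Computing each term:
  x1: f(x1) * nu(x1) = 1/3 * 5/2 = 5/6.
  x2: f(x2) * nu(x2) = 5/4 * 5/2 = 25/8.
Summing: mu(A) = 5/6 + 25/8 = 95/24.

95/24


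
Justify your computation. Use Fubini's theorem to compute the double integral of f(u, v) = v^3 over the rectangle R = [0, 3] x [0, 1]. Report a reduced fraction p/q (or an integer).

f(u, v) is a tensor product of a function of u and a function of v, and both factors are bounded continuous (hence Lebesgue integrable) on the rectangle, so Fubini's theorem applies:
  integral_R f d(m x m) = (integral_a1^b1 1 du) * (integral_a2^b2 v^3 dv).
Inner integral in u: integral_{0}^{3} 1 du = (3^1 - 0^1)/1
  = 3.
Inner integral in v: integral_{0}^{1} v^3 dv = (1^4 - 0^4)/4
  = 1/4.
Product: (3) * (1/4) = 3/4.

3/4


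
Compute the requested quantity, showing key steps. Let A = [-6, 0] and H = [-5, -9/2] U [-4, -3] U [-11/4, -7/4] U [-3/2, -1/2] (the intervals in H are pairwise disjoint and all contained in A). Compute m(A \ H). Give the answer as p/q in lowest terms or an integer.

The ambient interval has length m(A) = 0 - (-6) = 6.
Since the holes are disjoint and sit inside A, by finite additivity
  m(H) = sum_i (b_i - a_i), and m(A \ H) = m(A) - m(H).
Computing the hole measures:
  m(H_1) = -9/2 - (-5) = 1/2.
  m(H_2) = -3 - (-4) = 1.
  m(H_3) = -7/4 - (-11/4) = 1.
  m(H_4) = -1/2 - (-3/2) = 1.
Summed: m(H) = 1/2 + 1 + 1 + 1 = 7/2.
So m(A \ H) = 6 - 7/2 = 5/2.

5/2


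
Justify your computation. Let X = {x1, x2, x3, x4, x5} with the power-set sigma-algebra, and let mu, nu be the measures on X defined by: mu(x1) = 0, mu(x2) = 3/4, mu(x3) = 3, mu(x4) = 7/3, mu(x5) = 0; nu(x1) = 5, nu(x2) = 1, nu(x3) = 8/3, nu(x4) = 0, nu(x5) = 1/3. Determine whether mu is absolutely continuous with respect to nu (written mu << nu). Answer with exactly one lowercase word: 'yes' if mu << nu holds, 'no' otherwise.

mu << nu means: every nu-null measurable set is also mu-null; equivalently, for every atom x, if nu({x}) = 0 then mu({x}) = 0.
Checking each atom:
  x1: nu = 5 > 0 -> no constraint.
  x2: nu = 1 > 0 -> no constraint.
  x3: nu = 8/3 > 0 -> no constraint.
  x4: nu = 0, mu = 7/3 > 0 -> violates mu << nu.
  x5: nu = 1/3 > 0 -> no constraint.
The atom(s) x4 violate the condition (nu = 0 but mu > 0). Therefore mu is NOT absolutely continuous w.r.t. nu.

no


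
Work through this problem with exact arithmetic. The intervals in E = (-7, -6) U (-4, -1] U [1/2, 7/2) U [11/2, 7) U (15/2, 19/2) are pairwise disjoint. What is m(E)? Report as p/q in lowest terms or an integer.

For pairwise disjoint intervals, m(union_i I_i) = sum_i m(I_i),
and m is invariant under swapping open/closed endpoints (single points have measure 0).
So m(E) = sum_i (b_i - a_i).
  I_1 has length -6 - (-7) = 1.
  I_2 has length -1 - (-4) = 3.
  I_3 has length 7/2 - 1/2 = 3.
  I_4 has length 7 - 11/2 = 3/2.
  I_5 has length 19/2 - 15/2 = 2.
Summing:
  m(E) = 1 + 3 + 3 + 3/2 + 2 = 21/2.

21/2


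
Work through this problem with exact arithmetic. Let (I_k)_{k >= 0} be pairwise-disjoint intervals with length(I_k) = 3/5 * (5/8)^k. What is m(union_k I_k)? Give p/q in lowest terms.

By countable additivity of the Lebesgue measure on pairwise disjoint measurable sets,
  m(union_{k >= 0} I_k) = sum_{k >= 0} m(I_k) = sum_{k >= 0} a * r^k,
  with a = 3/5 and r = 5/8.
Since 0 < r = 5/8 < 1, the geometric series converges:
  sum_{k >= 0} a * r^k = a / (1 - r).
  = 3/5 / (1 - 5/8)
  = 3/5 / (3/8)
  = 8/5.

8/5


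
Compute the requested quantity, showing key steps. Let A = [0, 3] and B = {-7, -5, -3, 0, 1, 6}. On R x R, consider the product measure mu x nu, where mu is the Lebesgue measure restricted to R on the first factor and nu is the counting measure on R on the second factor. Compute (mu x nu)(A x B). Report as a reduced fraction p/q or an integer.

For a measurable rectangle A x B, the product measure satisfies
  (mu x nu)(A x B) = mu(A) * nu(B).
  mu(A) = 3.
  nu(B) = 6.
  (mu x nu)(A x B) = 3 * 6 = 18.

18


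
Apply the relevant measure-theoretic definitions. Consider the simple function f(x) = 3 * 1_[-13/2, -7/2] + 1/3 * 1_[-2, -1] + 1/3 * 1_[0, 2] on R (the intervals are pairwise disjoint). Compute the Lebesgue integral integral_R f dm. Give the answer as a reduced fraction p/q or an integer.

For a simple function f = sum_i c_i * 1_{A_i} with disjoint A_i,
  integral f dm = sum_i c_i * m(A_i).
Lengths of the A_i:
  m(A_1) = -7/2 - (-13/2) = 3.
  m(A_2) = -1 - (-2) = 1.
  m(A_3) = 2 - 0 = 2.
Contributions c_i * m(A_i):
  (3) * (3) = 9.
  (1/3) * (1) = 1/3.
  (1/3) * (2) = 2/3.
Total: 9 + 1/3 + 2/3 = 10.

10


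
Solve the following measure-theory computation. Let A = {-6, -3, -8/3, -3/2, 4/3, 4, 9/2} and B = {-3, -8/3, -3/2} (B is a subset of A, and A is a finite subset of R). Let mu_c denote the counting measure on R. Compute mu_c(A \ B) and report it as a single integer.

Counting measure assigns mu_c(E) = |E| (number of elements) when E is finite. For B subset A, A \ B is the set of elements of A not in B, so |A \ B| = |A| - |B|.
|A| = 7, |B| = 3, so mu_c(A \ B) = 7 - 3 = 4.

4


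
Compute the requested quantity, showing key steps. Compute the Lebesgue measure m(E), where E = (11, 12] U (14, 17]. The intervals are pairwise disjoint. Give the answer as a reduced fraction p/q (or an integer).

For pairwise disjoint intervals, m(union_i I_i) = sum_i m(I_i),
and m is invariant under swapping open/closed endpoints (single points have measure 0).
So m(E) = sum_i (b_i - a_i).
  I_1 has length 12 - 11 = 1.
  I_2 has length 17 - 14 = 3.
Summing:
  m(E) = 1 + 3 = 4.

4


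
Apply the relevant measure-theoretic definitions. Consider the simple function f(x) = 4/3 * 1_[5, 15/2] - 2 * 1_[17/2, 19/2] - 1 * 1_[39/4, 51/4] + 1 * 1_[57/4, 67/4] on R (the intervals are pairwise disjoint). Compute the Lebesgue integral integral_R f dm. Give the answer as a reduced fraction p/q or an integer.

For a simple function f = sum_i c_i * 1_{A_i} with disjoint A_i,
  integral f dm = sum_i c_i * m(A_i).
Lengths of the A_i:
  m(A_1) = 15/2 - 5 = 5/2.
  m(A_2) = 19/2 - 17/2 = 1.
  m(A_3) = 51/4 - 39/4 = 3.
  m(A_4) = 67/4 - 57/4 = 5/2.
Contributions c_i * m(A_i):
  (4/3) * (5/2) = 10/3.
  (-2) * (1) = -2.
  (-1) * (3) = -3.
  (1) * (5/2) = 5/2.
Total: 10/3 - 2 - 3 + 5/2 = 5/6.

5/6


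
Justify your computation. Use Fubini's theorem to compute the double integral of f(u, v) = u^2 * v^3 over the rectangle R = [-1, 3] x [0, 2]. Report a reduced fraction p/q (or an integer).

f(u, v) is a tensor product of a function of u and a function of v, and both factors are bounded continuous (hence Lebesgue integrable) on the rectangle, so Fubini's theorem applies:
  integral_R f d(m x m) = (integral_a1^b1 u^2 du) * (integral_a2^b2 v^3 dv).
Inner integral in u: integral_{-1}^{3} u^2 du = (3^3 - (-1)^3)/3
  = 28/3.
Inner integral in v: integral_{0}^{2} v^3 dv = (2^4 - 0^4)/4
  = 4.
Product: (28/3) * (4) = 112/3.

112/3


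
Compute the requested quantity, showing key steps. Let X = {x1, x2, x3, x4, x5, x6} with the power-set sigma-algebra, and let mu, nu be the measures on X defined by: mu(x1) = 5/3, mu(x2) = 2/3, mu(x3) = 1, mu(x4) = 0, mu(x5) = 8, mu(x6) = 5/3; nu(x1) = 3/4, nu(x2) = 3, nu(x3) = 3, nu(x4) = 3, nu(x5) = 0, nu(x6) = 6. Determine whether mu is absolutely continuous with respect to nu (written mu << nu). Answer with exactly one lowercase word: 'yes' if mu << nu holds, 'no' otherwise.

mu << nu means: every nu-null measurable set is also mu-null; equivalently, for every atom x, if nu({x}) = 0 then mu({x}) = 0.
Checking each atom:
  x1: nu = 3/4 > 0 -> no constraint.
  x2: nu = 3 > 0 -> no constraint.
  x3: nu = 3 > 0 -> no constraint.
  x4: nu = 3 > 0 -> no constraint.
  x5: nu = 0, mu = 8 > 0 -> violates mu << nu.
  x6: nu = 6 > 0 -> no constraint.
The atom(s) x5 violate the condition (nu = 0 but mu > 0). Therefore mu is NOT absolutely continuous w.r.t. nu.

no


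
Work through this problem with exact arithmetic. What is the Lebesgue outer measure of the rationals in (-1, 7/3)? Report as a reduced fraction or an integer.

The set Q cap (-1, 7/3) is countable (a subset of the countable set Q). Lebesgue outer measure of any countable set is 0: each singleton {q} has m*({q}) = 0, and by countable subadditivity m*(union_k {q_k}) <= sum_k m*({q_k}) = sum_k 0 = 0. The reverse inequality m*(E) >= 0 is automatic. So m*(Q cap (-1, 7/3)) = 0.

0


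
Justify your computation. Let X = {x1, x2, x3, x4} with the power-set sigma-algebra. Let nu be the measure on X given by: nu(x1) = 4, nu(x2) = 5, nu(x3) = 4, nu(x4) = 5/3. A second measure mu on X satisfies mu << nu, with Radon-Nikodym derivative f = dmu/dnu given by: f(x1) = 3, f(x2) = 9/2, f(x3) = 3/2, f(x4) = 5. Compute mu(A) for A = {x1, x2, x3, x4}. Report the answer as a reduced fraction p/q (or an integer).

By the defining property of the Radon-Nikodym derivative, for every measurable set A,
  mu(A) = integral_A f dnu.
Since nu is a discrete measure concentrated on the atoms of X, the integral over A reduces to the sum
  mu(A) = sum_{x in A} f(x) * nu({x}).
Computing each term:
  x1: f(x1) * nu(x1) = 3 * 4 = 12.
  x2: f(x2) * nu(x2) = 9/2 * 5 = 45/2.
  x3: f(x3) * nu(x3) = 3/2 * 4 = 6.
  x4: f(x4) * nu(x4) = 5 * 5/3 = 25/3.
Summing: mu(A) = 12 + 45/2 + 6 + 25/3 = 293/6.

293/6


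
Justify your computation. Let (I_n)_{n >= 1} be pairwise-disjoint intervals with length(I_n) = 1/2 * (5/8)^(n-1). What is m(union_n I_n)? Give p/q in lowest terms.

By countable additivity of the Lebesgue measure on pairwise disjoint measurable sets,
  m(union_{n >= 1} I_n) = sum_{n >= 1} m(I_n) = sum_{n >= 1} a * r^(n-1),
  with a = 1/2 and r = 5/8.
Since 0 < r = 5/8 < 1, the geometric series converges:
  sum_{n >= 1} a * r^(n-1) = a / (1 - r).
  = 1/2 / (1 - 5/8)
  = 1/2 / (3/8)
  = 4/3.

4/3


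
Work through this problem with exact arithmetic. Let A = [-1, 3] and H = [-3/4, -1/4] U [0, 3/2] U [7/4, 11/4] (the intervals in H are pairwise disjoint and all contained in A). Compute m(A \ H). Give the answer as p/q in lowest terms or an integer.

The ambient interval has length m(A) = 3 - (-1) = 4.
Since the holes are disjoint and sit inside A, by finite additivity
  m(H) = sum_i (b_i - a_i), and m(A \ H) = m(A) - m(H).
Computing the hole measures:
  m(H_1) = -1/4 - (-3/4) = 1/2.
  m(H_2) = 3/2 - 0 = 3/2.
  m(H_3) = 11/4 - 7/4 = 1.
Summed: m(H) = 1/2 + 3/2 + 1 = 3.
So m(A \ H) = 4 - 3 = 1.

1


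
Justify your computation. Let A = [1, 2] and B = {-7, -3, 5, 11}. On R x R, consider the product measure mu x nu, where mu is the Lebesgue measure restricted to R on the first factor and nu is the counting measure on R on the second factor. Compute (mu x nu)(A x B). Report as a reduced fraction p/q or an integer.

For a measurable rectangle A x B, the product measure satisfies
  (mu x nu)(A x B) = mu(A) * nu(B).
  mu(A) = 1.
  nu(B) = 4.
  (mu x nu)(A x B) = 1 * 4 = 4.

4


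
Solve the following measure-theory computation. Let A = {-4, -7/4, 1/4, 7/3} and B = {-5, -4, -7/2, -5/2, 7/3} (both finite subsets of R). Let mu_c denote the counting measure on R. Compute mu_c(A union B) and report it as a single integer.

Counting measure on a finite set equals cardinality. By inclusion-exclusion, |A union B| = |A| + |B| - |A cap B|.
|A| = 4, |B| = 5, |A cap B| = 2.
So mu_c(A union B) = 4 + 5 - 2 = 7.

7


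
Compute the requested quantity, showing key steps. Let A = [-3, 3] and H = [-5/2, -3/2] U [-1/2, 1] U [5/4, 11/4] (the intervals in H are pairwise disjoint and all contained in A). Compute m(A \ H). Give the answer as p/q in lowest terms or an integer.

The ambient interval has length m(A) = 3 - (-3) = 6.
Since the holes are disjoint and sit inside A, by finite additivity
  m(H) = sum_i (b_i - a_i), and m(A \ H) = m(A) - m(H).
Computing the hole measures:
  m(H_1) = -3/2 - (-5/2) = 1.
  m(H_2) = 1 - (-1/2) = 3/2.
  m(H_3) = 11/4 - 5/4 = 3/2.
Summed: m(H) = 1 + 3/2 + 3/2 = 4.
So m(A \ H) = 6 - 4 = 2.

2


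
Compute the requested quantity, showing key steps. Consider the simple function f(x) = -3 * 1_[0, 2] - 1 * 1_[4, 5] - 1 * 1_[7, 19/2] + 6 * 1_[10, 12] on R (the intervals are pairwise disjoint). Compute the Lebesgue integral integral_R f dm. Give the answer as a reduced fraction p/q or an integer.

For a simple function f = sum_i c_i * 1_{A_i} with disjoint A_i,
  integral f dm = sum_i c_i * m(A_i).
Lengths of the A_i:
  m(A_1) = 2 - 0 = 2.
  m(A_2) = 5 - 4 = 1.
  m(A_3) = 19/2 - 7 = 5/2.
  m(A_4) = 12 - 10 = 2.
Contributions c_i * m(A_i):
  (-3) * (2) = -6.
  (-1) * (1) = -1.
  (-1) * (5/2) = -5/2.
  (6) * (2) = 12.
Total: -6 - 1 - 5/2 + 12 = 5/2.

5/2


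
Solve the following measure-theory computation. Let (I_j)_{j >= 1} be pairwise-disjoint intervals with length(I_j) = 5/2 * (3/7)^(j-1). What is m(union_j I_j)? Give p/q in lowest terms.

By countable additivity of the Lebesgue measure on pairwise disjoint measurable sets,
  m(union_{j >= 1} I_j) = sum_{j >= 1} m(I_j) = sum_{j >= 1} a * r^(j-1),
  with a = 5/2 and r = 3/7.
Since 0 < r = 3/7 < 1, the geometric series converges:
  sum_{j >= 1} a * r^(j-1) = a / (1 - r).
  = 5/2 / (1 - 3/7)
  = 5/2 / (4/7)
  = 35/8.

35/8


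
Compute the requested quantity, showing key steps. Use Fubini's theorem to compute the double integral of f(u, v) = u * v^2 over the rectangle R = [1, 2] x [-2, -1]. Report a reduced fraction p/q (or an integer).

f(u, v) is a tensor product of a function of u and a function of v, and both factors are bounded continuous (hence Lebesgue integrable) on the rectangle, so Fubini's theorem applies:
  integral_R f d(m x m) = (integral_a1^b1 u du) * (integral_a2^b2 v^2 dv).
Inner integral in u: integral_{1}^{2} u du = (2^2 - 1^2)/2
  = 3/2.
Inner integral in v: integral_{-2}^{-1} v^2 dv = ((-1)^3 - (-2)^3)/3
  = 7/3.
Product: (3/2) * (7/3) = 7/2.

7/2


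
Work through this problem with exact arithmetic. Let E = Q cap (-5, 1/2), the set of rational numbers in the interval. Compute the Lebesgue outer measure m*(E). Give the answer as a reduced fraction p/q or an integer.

The set Q cap (-5, 1/2) is countable (a subset of the countable set Q). Lebesgue outer measure of any countable set is 0: each singleton {q} has m*({q}) = 0, and by countable subadditivity m*(union_k {q_k}) <= sum_k m*({q_k}) = sum_k 0 = 0. The reverse inequality m*(E) >= 0 is automatic. So m*(Q cap (-5, 1/2)) = 0.

0


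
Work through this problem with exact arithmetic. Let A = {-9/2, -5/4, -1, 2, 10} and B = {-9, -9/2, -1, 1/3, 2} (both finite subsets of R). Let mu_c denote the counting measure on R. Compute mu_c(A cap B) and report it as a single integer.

Counting measure on a finite set equals cardinality. mu_c(A cap B) = |A cap B| (elements appearing in both).
Enumerating the elements of A that also lie in B gives 3 element(s).
So mu_c(A cap B) = 3.

3


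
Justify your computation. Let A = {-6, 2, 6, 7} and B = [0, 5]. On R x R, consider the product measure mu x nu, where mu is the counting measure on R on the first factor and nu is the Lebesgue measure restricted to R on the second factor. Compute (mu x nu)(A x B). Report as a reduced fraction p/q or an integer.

For a measurable rectangle A x B, the product measure satisfies
  (mu x nu)(A x B) = mu(A) * nu(B).
  mu(A) = 4.
  nu(B) = 5.
  (mu x nu)(A x B) = 4 * 5 = 20.

20


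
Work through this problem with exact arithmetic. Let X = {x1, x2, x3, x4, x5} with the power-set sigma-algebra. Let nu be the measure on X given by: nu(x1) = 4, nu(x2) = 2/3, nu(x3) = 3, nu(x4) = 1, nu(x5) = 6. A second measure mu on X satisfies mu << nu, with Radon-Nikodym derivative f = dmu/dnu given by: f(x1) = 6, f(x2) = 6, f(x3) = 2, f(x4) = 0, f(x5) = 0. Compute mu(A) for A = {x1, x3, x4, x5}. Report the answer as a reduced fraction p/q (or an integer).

By the defining property of the Radon-Nikodym derivative, for every measurable set A,
  mu(A) = integral_A f dnu.
Since nu is a discrete measure concentrated on the atoms of X, the integral over A reduces to the sum
  mu(A) = sum_{x in A} f(x) * nu({x}).
Computing each term:
  x1: f(x1) * nu(x1) = 6 * 4 = 24.
  x3: f(x3) * nu(x3) = 2 * 3 = 6.
  x4: f(x4) * nu(x4) = 0 * 1 = 0.
  x5: f(x5) * nu(x5) = 0 * 6 = 0.
Summing: mu(A) = 24 + 6 + 0 + 0 = 30.

30


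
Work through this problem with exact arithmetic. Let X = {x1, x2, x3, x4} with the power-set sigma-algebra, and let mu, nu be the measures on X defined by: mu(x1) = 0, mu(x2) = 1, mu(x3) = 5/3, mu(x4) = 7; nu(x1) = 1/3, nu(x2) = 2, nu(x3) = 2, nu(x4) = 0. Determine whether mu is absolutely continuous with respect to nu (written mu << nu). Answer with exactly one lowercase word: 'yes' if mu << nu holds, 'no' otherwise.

mu << nu means: every nu-null measurable set is also mu-null; equivalently, for every atom x, if nu({x}) = 0 then mu({x}) = 0.
Checking each atom:
  x1: nu = 1/3 > 0 -> no constraint.
  x2: nu = 2 > 0 -> no constraint.
  x3: nu = 2 > 0 -> no constraint.
  x4: nu = 0, mu = 7 > 0 -> violates mu << nu.
The atom(s) x4 violate the condition (nu = 0 but mu > 0). Therefore mu is NOT absolutely continuous w.r.t. nu.

no


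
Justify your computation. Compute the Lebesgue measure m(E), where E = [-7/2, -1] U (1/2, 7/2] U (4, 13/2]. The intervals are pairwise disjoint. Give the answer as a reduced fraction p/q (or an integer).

For pairwise disjoint intervals, m(union_i I_i) = sum_i m(I_i),
and m is invariant under swapping open/closed endpoints (single points have measure 0).
So m(E) = sum_i (b_i - a_i).
  I_1 has length -1 - (-7/2) = 5/2.
  I_2 has length 7/2 - 1/2 = 3.
  I_3 has length 13/2 - 4 = 5/2.
Summing:
  m(E) = 5/2 + 3 + 5/2 = 8.

8


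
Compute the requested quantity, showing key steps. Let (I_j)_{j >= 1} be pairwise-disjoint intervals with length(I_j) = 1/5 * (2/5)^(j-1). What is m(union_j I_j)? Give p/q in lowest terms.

By countable additivity of the Lebesgue measure on pairwise disjoint measurable sets,
  m(union_{j >= 1} I_j) = sum_{j >= 1} m(I_j) = sum_{j >= 1} a * r^(j-1),
  with a = 1/5 and r = 2/5.
Since 0 < r = 2/5 < 1, the geometric series converges:
  sum_{j >= 1} a * r^(j-1) = a / (1 - r).
  = 1/5 / (1 - 2/5)
  = 1/5 / (3/5)
  = 1/3.

1/3


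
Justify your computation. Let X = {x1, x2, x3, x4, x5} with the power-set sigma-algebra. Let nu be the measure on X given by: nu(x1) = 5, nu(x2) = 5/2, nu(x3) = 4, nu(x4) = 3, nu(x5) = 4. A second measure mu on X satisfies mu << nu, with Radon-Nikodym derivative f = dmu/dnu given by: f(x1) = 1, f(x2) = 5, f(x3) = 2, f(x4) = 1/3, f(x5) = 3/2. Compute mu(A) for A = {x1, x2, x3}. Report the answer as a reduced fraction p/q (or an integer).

By the defining property of the Radon-Nikodym derivative, for every measurable set A,
  mu(A) = integral_A f dnu.
Since nu is a discrete measure concentrated on the atoms of X, the integral over A reduces to the sum
  mu(A) = sum_{x in A} f(x) * nu({x}).
Computing each term:
  x1: f(x1) * nu(x1) = 1 * 5 = 5.
  x2: f(x2) * nu(x2) = 5 * 5/2 = 25/2.
  x3: f(x3) * nu(x3) = 2 * 4 = 8.
Summing: mu(A) = 5 + 25/2 + 8 = 51/2.

51/2


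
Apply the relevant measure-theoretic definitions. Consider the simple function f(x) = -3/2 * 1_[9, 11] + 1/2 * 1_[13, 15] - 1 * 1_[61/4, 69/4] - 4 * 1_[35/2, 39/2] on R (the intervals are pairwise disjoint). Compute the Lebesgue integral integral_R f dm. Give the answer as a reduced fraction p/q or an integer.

For a simple function f = sum_i c_i * 1_{A_i} with disjoint A_i,
  integral f dm = sum_i c_i * m(A_i).
Lengths of the A_i:
  m(A_1) = 11 - 9 = 2.
  m(A_2) = 15 - 13 = 2.
  m(A_3) = 69/4 - 61/4 = 2.
  m(A_4) = 39/2 - 35/2 = 2.
Contributions c_i * m(A_i):
  (-3/2) * (2) = -3.
  (1/2) * (2) = 1.
  (-1) * (2) = -2.
  (-4) * (2) = -8.
Total: -3 + 1 - 2 - 8 = -12.

-12


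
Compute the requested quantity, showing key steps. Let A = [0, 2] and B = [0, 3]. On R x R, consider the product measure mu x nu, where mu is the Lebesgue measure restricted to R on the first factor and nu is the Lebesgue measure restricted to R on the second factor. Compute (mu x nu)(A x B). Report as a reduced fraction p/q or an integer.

For a measurable rectangle A x B, the product measure satisfies
  (mu x nu)(A x B) = mu(A) * nu(B).
  mu(A) = 2.
  nu(B) = 3.
  (mu x nu)(A x B) = 2 * 3 = 6.

6


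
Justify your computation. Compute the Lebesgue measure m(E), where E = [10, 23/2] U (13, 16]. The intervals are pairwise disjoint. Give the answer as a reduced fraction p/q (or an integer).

For pairwise disjoint intervals, m(union_i I_i) = sum_i m(I_i),
and m is invariant under swapping open/closed endpoints (single points have measure 0).
So m(E) = sum_i (b_i - a_i).
  I_1 has length 23/2 - 10 = 3/2.
  I_2 has length 16 - 13 = 3.
Summing:
  m(E) = 3/2 + 3 = 9/2.

9/2


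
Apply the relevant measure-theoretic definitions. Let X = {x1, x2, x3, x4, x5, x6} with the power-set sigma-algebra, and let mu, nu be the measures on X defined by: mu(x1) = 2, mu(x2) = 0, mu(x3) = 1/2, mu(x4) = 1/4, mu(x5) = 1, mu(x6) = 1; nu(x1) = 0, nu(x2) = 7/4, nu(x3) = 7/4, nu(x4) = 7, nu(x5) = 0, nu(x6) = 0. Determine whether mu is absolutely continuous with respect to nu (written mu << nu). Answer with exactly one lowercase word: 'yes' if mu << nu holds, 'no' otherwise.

mu << nu means: every nu-null measurable set is also mu-null; equivalently, for every atom x, if nu({x}) = 0 then mu({x}) = 0.
Checking each atom:
  x1: nu = 0, mu = 2 > 0 -> violates mu << nu.
  x2: nu = 7/4 > 0 -> no constraint.
  x3: nu = 7/4 > 0 -> no constraint.
  x4: nu = 7 > 0 -> no constraint.
  x5: nu = 0, mu = 1 > 0 -> violates mu << nu.
  x6: nu = 0, mu = 1 > 0 -> violates mu << nu.
The atom(s) x1, x5, x6 violate the condition (nu = 0 but mu > 0). Therefore mu is NOT absolutely continuous w.r.t. nu.

no


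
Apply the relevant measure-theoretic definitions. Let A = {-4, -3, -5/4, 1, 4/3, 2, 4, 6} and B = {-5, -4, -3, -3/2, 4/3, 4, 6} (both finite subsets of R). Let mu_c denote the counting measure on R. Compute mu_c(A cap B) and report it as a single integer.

Counting measure on a finite set equals cardinality. mu_c(A cap B) = |A cap B| (elements appearing in both).
Enumerating the elements of A that also lie in B gives 5 element(s).
So mu_c(A cap B) = 5.

5


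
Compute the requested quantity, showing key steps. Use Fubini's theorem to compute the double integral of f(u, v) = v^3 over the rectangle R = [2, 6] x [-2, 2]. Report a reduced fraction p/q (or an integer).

f(u, v) is a tensor product of a function of u and a function of v, and both factors are bounded continuous (hence Lebesgue integrable) on the rectangle, so Fubini's theorem applies:
  integral_R f d(m x m) = (integral_a1^b1 1 du) * (integral_a2^b2 v^3 dv).
Inner integral in u: integral_{2}^{6} 1 du = (6^1 - 2^1)/1
  = 4.
Inner integral in v: integral_{-2}^{2} v^3 dv = (2^4 - (-2)^4)/4
  = 0.
Product: (4) * (0) = 0.

0


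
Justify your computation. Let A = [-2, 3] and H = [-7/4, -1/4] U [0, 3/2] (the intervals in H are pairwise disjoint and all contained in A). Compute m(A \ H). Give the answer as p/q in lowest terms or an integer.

The ambient interval has length m(A) = 3 - (-2) = 5.
Since the holes are disjoint and sit inside A, by finite additivity
  m(H) = sum_i (b_i - a_i), and m(A \ H) = m(A) - m(H).
Computing the hole measures:
  m(H_1) = -1/4 - (-7/4) = 3/2.
  m(H_2) = 3/2 - 0 = 3/2.
Summed: m(H) = 3/2 + 3/2 = 3.
So m(A \ H) = 5 - 3 = 2.

2


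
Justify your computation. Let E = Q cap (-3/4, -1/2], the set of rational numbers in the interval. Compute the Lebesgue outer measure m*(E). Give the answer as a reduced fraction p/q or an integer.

The set Q cap (-3/4, -1/2] is countable (a subset of the countable set Q). Lebesgue outer measure of any countable set is 0: each singleton {q} has m*({q}) = 0, and by countable subadditivity m*(union_k {q_k}) <= sum_k m*({q_k}) = sum_k 0 = 0. The reverse inequality m*(E) >= 0 is automatic. So m*(Q cap (-3/4, -1/2]) = 0.

0


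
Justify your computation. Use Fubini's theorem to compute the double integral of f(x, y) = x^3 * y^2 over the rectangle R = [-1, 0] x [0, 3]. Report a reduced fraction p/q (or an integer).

f(x, y) is a tensor product of a function of x and a function of y, and both factors are bounded continuous (hence Lebesgue integrable) on the rectangle, so Fubini's theorem applies:
  integral_R f d(m x m) = (integral_a1^b1 x^3 dx) * (integral_a2^b2 y^2 dy).
Inner integral in x: integral_{-1}^{0} x^3 dx = (0^4 - (-1)^4)/4
  = -1/4.
Inner integral in y: integral_{0}^{3} y^2 dy = (3^3 - 0^3)/3
  = 9.
Product: (-1/4) * (9) = -9/4.

-9/4
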